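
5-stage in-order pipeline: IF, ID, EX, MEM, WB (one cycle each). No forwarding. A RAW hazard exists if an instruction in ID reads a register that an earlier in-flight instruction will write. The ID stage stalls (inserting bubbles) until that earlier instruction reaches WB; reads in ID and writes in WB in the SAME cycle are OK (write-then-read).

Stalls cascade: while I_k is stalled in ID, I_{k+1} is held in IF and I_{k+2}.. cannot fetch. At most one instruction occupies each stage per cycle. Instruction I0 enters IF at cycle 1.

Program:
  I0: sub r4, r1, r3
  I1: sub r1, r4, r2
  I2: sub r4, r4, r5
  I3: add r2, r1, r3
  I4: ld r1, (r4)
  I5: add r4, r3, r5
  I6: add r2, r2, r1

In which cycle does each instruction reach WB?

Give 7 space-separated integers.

I0 sub r4 <- r1,r3: IF@1 ID@2 stall=0 (-) EX@3 MEM@4 WB@5
I1 sub r1 <- r4,r2: IF@2 ID@3 stall=2 (RAW on I0.r4 (WB@5)) EX@6 MEM@7 WB@8
I2 sub r4 <- r4,r5: IF@3 ID@6 stall=0 (-) EX@7 MEM@8 WB@9
I3 add r2 <- r1,r3: IF@6 ID@7 stall=1 (RAW on I1.r1 (WB@8)) EX@9 MEM@10 WB@11
I4 ld r1 <- r4: IF@7 ID@9 stall=0 (-) EX@10 MEM@11 WB@12
I5 add r4 <- r3,r5: IF@9 ID@10 stall=0 (-) EX@11 MEM@12 WB@13
I6 add r2 <- r2,r1: IF@10 ID@11 stall=1 (RAW on I4.r1 (WB@12)) EX@13 MEM@14 WB@15

Answer: 5 8 9 11 12 13 15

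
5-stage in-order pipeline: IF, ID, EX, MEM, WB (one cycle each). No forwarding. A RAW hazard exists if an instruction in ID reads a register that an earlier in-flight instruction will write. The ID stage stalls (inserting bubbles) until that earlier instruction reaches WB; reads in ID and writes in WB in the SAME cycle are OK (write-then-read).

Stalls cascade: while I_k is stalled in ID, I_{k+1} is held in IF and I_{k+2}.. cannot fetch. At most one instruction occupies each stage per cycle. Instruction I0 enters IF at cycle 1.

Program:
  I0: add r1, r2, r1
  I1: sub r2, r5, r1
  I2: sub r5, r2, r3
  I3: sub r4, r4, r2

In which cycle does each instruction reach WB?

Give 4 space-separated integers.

I0 add r1 <- r2,r1: IF@1 ID@2 stall=0 (-) EX@3 MEM@4 WB@5
I1 sub r2 <- r5,r1: IF@2 ID@3 stall=2 (RAW on I0.r1 (WB@5)) EX@6 MEM@7 WB@8
I2 sub r5 <- r2,r3: IF@3 ID@6 stall=2 (RAW on I1.r2 (WB@8)) EX@9 MEM@10 WB@11
I3 sub r4 <- r4,r2: IF@6 ID@9 stall=0 (-) EX@10 MEM@11 WB@12

Answer: 5 8 11 12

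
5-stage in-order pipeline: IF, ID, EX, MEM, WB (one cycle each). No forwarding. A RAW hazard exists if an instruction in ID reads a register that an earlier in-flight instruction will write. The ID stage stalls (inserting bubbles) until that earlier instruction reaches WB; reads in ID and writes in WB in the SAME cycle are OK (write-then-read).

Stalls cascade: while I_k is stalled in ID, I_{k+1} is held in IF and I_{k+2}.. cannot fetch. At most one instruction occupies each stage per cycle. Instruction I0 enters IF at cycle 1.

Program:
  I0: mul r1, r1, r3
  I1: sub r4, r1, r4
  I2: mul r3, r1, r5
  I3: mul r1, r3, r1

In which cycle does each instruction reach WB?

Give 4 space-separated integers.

I0 mul r1 <- r1,r3: IF@1 ID@2 stall=0 (-) EX@3 MEM@4 WB@5
I1 sub r4 <- r1,r4: IF@2 ID@3 stall=2 (RAW on I0.r1 (WB@5)) EX@6 MEM@7 WB@8
I2 mul r3 <- r1,r5: IF@3 ID@6 stall=0 (-) EX@7 MEM@8 WB@9
I3 mul r1 <- r3,r1: IF@6 ID@7 stall=2 (RAW on I2.r3 (WB@9)) EX@10 MEM@11 WB@12

Answer: 5 8 9 12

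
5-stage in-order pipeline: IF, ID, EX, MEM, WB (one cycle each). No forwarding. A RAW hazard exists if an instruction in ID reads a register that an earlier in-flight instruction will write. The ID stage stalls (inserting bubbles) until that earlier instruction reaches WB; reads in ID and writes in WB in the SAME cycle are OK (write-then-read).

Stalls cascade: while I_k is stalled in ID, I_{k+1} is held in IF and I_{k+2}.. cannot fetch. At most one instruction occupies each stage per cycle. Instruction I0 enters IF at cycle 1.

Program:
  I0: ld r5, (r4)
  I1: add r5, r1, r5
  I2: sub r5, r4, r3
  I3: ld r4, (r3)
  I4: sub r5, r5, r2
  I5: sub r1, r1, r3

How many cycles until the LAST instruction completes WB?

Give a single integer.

Answer: 13

Derivation:
I0 ld r5 <- r4: IF@1 ID@2 stall=0 (-) EX@3 MEM@4 WB@5
I1 add r5 <- r1,r5: IF@2 ID@3 stall=2 (RAW on I0.r5 (WB@5)) EX@6 MEM@7 WB@8
I2 sub r5 <- r4,r3: IF@3 ID@6 stall=0 (-) EX@7 MEM@8 WB@9
I3 ld r4 <- r3: IF@6 ID@7 stall=0 (-) EX@8 MEM@9 WB@10
I4 sub r5 <- r5,r2: IF@7 ID@8 stall=1 (RAW on I2.r5 (WB@9)) EX@10 MEM@11 WB@12
I5 sub r1 <- r1,r3: IF@8 ID@10 stall=0 (-) EX@11 MEM@12 WB@13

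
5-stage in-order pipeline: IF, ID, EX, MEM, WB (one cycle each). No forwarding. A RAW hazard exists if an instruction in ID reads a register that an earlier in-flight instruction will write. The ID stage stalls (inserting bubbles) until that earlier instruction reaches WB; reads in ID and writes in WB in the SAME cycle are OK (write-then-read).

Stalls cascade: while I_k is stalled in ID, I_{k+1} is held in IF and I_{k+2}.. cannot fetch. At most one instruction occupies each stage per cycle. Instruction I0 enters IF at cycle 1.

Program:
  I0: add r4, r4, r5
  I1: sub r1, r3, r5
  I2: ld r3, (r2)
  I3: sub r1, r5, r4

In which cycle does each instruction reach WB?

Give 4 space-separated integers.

Answer: 5 6 7 8

Derivation:
I0 add r4 <- r4,r5: IF@1 ID@2 stall=0 (-) EX@3 MEM@4 WB@5
I1 sub r1 <- r3,r5: IF@2 ID@3 stall=0 (-) EX@4 MEM@5 WB@6
I2 ld r3 <- r2: IF@3 ID@4 stall=0 (-) EX@5 MEM@6 WB@7
I3 sub r1 <- r5,r4: IF@4 ID@5 stall=0 (-) EX@6 MEM@7 WB@8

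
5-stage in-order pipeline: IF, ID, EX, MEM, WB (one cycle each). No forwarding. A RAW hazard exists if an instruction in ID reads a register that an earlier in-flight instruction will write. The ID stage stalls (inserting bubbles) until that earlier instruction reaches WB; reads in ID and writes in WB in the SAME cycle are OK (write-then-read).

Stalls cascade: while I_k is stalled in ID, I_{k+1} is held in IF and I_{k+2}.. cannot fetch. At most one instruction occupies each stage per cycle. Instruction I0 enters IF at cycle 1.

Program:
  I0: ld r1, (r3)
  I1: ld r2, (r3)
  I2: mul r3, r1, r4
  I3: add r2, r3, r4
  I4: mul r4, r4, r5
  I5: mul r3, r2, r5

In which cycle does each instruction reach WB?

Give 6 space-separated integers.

Answer: 5 6 8 11 12 14

Derivation:
I0 ld r1 <- r3: IF@1 ID@2 stall=0 (-) EX@3 MEM@4 WB@5
I1 ld r2 <- r3: IF@2 ID@3 stall=0 (-) EX@4 MEM@5 WB@6
I2 mul r3 <- r1,r4: IF@3 ID@4 stall=1 (RAW on I0.r1 (WB@5)) EX@6 MEM@7 WB@8
I3 add r2 <- r3,r4: IF@4 ID@6 stall=2 (RAW on I2.r3 (WB@8)) EX@9 MEM@10 WB@11
I4 mul r4 <- r4,r5: IF@6 ID@9 stall=0 (-) EX@10 MEM@11 WB@12
I5 mul r3 <- r2,r5: IF@9 ID@10 stall=1 (RAW on I3.r2 (WB@11)) EX@12 MEM@13 WB@14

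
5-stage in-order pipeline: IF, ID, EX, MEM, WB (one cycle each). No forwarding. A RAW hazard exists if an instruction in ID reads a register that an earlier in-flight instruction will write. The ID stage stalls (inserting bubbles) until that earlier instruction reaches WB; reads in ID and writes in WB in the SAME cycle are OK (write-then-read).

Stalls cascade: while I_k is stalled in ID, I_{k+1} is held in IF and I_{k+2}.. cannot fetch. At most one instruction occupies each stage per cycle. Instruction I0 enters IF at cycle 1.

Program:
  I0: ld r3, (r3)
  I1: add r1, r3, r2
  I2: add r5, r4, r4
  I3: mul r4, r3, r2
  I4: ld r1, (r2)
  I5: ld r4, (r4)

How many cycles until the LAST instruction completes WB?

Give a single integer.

Answer: 13

Derivation:
I0 ld r3 <- r3: IF@1 ID@2 stall=0 (-) EX@3 MEM@4 WB@5
I1 add r1 <- r3,r2: IF@2 ID@3 stall=2 (RAW on I0.r3 (WB@5)) EX@6 MEM@7 WB@8
I2 add r5 <- r4,r4: IF@3 ID@6 stall=0 (-) EX@7 MEM@8 WB@9
I3 mul r4 <- r3,r2: IF@6 ID@7 stall=0 (-) EX@8 MEM@9 WB@10
I4 ld r1 <- r2: IF@7 ID@8 stall=0 (-) EX@9 MEM@10 WB@11
I5 ld r4 <- r4: IF@8 ID@9 stall=1 (RAW on I3.r4 (WB@10)) EX@11 MEM@12 WB@13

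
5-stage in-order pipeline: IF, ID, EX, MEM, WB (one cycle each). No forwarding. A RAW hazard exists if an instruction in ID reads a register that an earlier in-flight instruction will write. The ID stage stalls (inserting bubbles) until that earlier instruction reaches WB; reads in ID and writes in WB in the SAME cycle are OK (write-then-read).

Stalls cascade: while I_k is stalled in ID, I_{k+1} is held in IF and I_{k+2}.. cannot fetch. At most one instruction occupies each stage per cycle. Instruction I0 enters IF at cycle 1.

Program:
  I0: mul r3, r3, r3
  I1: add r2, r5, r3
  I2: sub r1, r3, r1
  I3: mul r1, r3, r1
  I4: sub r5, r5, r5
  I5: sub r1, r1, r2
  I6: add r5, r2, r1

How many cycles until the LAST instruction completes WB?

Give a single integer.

Answer: 18

Derivation:
I0 mul r3 <- r3,r3: IF@1 ID@2 stall=0 (-) EX@3 MEM@4 WB@5
I1 add r2 <- r5,r3: IF@2 ID@3 stall=2 (RAW on I0.r3 (WB@5)) EX@6 MEM@7 WB@8
I2 sub r1 <- r3,r1: IF@3 ID@6 stall=0 (-) EX@7 MEM@8 WB@9
I3 mul r1 <- r3,r1: IF@6 ID@7 stall=2 (RAW on I2.r1 (WB@9)) EX@10 MEM@11 WB@12
I4 sub r5 <- r5,r5: IF@7 ID@10 stall=0 (-) EX@11 MEM@12 WB@13
I5 sub r1 <- r1,r2: IF@10 ID@11 stall=1 (RAW on I3.r1 (WB@12)) EX@13 MEM@14 WB@15
I6 add r5 <- r2,r1: IF@11 ID@13 stall=2 (RAW on I5.r1 (WB@15)) EX@16 MEM@17 WB@18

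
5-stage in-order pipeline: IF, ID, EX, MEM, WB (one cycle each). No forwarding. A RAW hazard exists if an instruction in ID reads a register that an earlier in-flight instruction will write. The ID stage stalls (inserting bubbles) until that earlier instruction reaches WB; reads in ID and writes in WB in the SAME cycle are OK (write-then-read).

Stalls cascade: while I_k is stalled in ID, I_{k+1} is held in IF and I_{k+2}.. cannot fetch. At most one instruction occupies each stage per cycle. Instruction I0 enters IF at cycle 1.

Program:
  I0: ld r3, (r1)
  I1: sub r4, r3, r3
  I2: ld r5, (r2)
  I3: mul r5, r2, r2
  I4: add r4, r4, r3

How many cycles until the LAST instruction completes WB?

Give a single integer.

Answer: 11

Derivation:
I0 ld r3 <- r1: IF@1 ID@2 stall=0 (-) EX@3 MEM@4 WB@5
I1 sub r4 <- r3,r3: IF@2 ID@3 stall=2 (RAW on I0.r3 (WB@5)) EX@6 MEM@7 WB@8
I2 ld r5 <- r2: IF@3 ID@6 stall=0 (-) EX@7 MEM@8 WB@9
I3 mul r5 <- r2,r2: IF@6 ID@7 stall=0 (-) EX@8 MEM@9 WB@10
I4 add r4 <- r4,r3: IF@7 ID@8 stall=0 (-) EX@9 MEM@10 WB@11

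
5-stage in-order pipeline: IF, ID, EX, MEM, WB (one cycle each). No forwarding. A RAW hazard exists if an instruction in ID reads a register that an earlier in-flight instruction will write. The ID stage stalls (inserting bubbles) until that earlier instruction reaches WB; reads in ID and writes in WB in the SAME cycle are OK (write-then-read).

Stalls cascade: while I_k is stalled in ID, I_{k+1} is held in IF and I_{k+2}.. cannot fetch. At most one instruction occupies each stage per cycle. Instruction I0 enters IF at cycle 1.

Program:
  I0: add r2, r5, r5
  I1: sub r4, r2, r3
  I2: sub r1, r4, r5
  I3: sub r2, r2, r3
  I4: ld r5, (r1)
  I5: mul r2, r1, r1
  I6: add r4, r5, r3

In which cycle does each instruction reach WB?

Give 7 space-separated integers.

Answer: 5 8 11 12 14 15 17

Derivation:
I0 add r2 <- r5,r5: IF@1 ID@2 stall=0 (-) EX@3 MEM@4 WB@5
I1 sub r4 <- r2,r3: IF@2 ID@3 stall=2 (RAW on I0.r2 (WB@5)) EX@6 MEM@7 WB@8
I2 sub r1 <- r4,r5: IF@3 ID@6 stall=2 (RAW on I1.r4 (WB@8)) EX@9 MEM@10 WB@11
I3 sub r2 <- r2,r3: IF@6 ID@9 stall=0 (-) EX@10 MEM@11 WB@12
I4 ld r5 <- r1: IF@9 ID@10 stall=1 (RAW on I2.r1 (WB@11)) EX@12 MEM@13 WB@14
I5 mul r2 <- r1,r1: IF@10 ID@12 stall=0 (-) EX@13 MEM@14 WB@15
I6 add r4 <- r5,r3: IF@12 ID@13 stall=1 (RAW on I4.r5 (WB@14)) EX@15 MEM@16 WB@17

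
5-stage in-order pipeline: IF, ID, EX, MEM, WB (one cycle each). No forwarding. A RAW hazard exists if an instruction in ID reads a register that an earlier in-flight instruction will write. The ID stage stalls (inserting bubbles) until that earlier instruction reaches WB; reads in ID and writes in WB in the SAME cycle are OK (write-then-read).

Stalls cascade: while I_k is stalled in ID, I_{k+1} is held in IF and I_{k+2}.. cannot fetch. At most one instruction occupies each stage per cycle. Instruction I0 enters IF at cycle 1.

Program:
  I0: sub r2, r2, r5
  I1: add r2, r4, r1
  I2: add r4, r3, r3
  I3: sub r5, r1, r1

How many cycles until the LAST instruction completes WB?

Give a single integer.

Answer: 8

Derivation:
I0 sub r2 <- r2,r5: IF@1 ID@2 stall=0 (-) EX@3 MEM@4 WB@5
I1 add r2 <- r4,r1: IF@2 ID@3 stall=0 (-) EX@4 MEM@5 WB@6
I2 add r4 <- r3,r3: IF@3 ID@4 stall=0 (-) EX@5 MEM@6 WB@7
I3 sub r5 <- r1,r1: IF@4 ID@5 stall=0 (-) EX@6 MEM@7 WB@8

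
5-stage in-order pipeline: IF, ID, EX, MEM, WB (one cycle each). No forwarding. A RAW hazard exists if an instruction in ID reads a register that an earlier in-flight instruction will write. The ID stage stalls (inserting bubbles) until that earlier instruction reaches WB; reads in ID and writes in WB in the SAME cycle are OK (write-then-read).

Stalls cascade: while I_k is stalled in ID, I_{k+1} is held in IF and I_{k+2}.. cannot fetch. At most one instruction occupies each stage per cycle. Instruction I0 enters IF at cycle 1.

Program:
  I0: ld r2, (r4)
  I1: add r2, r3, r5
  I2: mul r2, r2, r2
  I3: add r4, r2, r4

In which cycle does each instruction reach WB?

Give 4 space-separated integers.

I0 ld r2 <- r4: IF@1 ID@2 stall=0 (-) EX@3 MEM@4 WB@5
I1 add r2 <- r3,r5: IF@2 ID@3 stall=0 (-) EX@4 MEM@5 WB@6
I2 mul r2 <- r2,r2: IF@3 ID@4 stall=2 (RAW on I1.r2 (WB@6)) EX@7 MEM@8 WB@9
I3 add r4 <- r2,r4: IF@4 ID@7 stall=2 (RAW on I2.r2 (WB@9)) EX@10 MEM@11 WB@12

Answer: 5 6 9 12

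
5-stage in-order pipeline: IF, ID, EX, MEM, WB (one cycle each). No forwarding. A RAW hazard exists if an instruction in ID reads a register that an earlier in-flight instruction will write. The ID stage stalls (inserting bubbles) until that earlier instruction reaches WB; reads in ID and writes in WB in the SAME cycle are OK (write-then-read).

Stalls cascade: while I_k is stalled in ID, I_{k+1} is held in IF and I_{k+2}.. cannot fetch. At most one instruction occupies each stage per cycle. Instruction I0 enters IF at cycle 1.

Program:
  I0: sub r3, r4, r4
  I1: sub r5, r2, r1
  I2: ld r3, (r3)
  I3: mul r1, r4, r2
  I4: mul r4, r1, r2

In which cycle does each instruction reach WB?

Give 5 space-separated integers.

Answer: 5 6 8 9 12

Derivation:
I0 sub r3 <- r4,r4: IF@1 ID@2 stall=0 (-) EX@3 MEM@4 WB@5
I1 sub r5 <- r2,r1: IF@2 ID@3 stall=0 (-) EX@4 MEM@5 WB@6
I2 ld r3 <- r3: IF@3 ID@4 stall=1 (RAW on I0.r3 (WB@5)) EX@6 MEM@7 WB@8
I3 mul r1 <- r4,r2: IF@4 ID@6 stall=0 (-) EX@7 MEM@8 WB@9
I4 mul r4 <- r1,r2: IF@6 ID@7 stall=2 (RAW on I3.r1 (WB@9)) EX@10 MEM@11 WB@12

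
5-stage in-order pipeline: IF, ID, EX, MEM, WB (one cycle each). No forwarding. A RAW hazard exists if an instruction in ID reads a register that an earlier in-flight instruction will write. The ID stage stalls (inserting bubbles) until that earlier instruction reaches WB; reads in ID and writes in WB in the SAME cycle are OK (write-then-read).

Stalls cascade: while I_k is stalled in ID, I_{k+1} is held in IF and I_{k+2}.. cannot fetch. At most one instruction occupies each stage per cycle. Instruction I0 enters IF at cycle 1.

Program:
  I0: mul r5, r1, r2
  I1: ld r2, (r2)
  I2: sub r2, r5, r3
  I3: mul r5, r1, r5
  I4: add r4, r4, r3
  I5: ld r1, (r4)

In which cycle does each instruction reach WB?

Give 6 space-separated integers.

Answer: 5 6 8 9 10 13

Derivation:
I0 mul r5 <- r1,r2: IF@1 ID@2 stall=0 (-) EX@3 MEM@4 WB@5
I1 ld r2 <- r2: IF@2 ID@3 stall=0 (-) EX@4 MEM@5 WB@6
I2 sub r2 <- r5,r3: IF@3 ID@4 stall=1 (RAW on I0.r5 (WB@5)) EX@6 MEM@7 WB@8
I3 mul r5 <- r1,r5: IF@4 ID@6 stall=0 (-) EX@7 MEM@8 WB@9
I4 add r4 <- r4,r3: IF@6 ID@7 stall=0 (-) EX@8 MEM@9 WB@10
I5 ld r1 <- r4: IF@7 ID@8 stall=2 (RAW on I4.r4 (WB@10)) EX@11 MEM@12 WB@13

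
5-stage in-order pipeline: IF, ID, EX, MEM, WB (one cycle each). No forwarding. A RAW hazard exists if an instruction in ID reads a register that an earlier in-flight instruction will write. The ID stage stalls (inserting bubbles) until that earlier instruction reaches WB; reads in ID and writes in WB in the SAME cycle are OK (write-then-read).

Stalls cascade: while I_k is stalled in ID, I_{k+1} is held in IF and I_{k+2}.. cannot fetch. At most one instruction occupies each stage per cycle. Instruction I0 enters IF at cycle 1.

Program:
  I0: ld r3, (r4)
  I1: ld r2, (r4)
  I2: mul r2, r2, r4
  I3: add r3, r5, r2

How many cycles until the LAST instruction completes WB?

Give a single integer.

Answer: 12

Derivation:
I0 ld r3 <- r4: IF@1 ID@2 stall=0 (-) EX@3 MEM@4 WB@5
I1 ld r2 <- r4: IF@2 ID@3 stall=0 (-) EX@4 MEM@5 WB@6
I2 mul r2 <- r2,r4: IF@3 ID@4 stall=2 (RAW on I1.r2 (WB@6)) EX@7 MEM@8 WB@9
I3 add r3 <- r5,r2: IF@4 ID@7 stall=2 (RAW on I2.r2 (WB@9)) EX@10 MEM@11 WB@12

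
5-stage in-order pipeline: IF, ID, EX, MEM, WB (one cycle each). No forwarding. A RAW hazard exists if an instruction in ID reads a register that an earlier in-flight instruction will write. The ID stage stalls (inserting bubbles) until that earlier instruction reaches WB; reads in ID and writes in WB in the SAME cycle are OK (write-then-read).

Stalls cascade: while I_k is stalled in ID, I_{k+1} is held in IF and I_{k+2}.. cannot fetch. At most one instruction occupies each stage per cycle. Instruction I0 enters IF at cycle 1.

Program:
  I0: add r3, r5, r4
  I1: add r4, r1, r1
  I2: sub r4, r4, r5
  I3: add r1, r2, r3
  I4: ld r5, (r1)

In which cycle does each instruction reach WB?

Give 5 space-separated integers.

I0 add r3 <- r5,r4: IF@1 ID@2 stall=0 (-) EX@3 MEM@4 WB@5
I1 add r4 <- r1,r1: IF@2 ID@3 stall=0 (-) EX@4 MEM@5 WB@6
I2 sub r4 <- r4,r5: IF@3 ID@4 stall=2 (RAW on I1.r4 (WB@6)) EX@7 MEM@8 WB@9
I3 add r1 <- r2,r3: IF@4 ID@7 stall=0 (-) EX@8 MEM@9 WB@10
I4 ld r5 <- r1: IF@7 ID@8 stall=2 (RAW on I3.r1 (WB@10)) EX@11 MEM@12 WB@13

Answer: 5 6 9 10 13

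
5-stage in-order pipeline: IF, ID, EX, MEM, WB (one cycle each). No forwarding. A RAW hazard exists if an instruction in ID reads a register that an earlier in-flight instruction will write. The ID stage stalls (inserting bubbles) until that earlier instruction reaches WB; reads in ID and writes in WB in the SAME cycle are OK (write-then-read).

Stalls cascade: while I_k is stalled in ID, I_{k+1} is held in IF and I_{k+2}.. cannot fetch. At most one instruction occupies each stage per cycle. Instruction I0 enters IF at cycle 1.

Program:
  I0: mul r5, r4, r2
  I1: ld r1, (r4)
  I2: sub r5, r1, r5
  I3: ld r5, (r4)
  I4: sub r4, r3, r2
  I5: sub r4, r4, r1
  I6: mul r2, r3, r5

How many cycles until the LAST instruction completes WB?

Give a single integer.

Answer: 15

Derivation:
I0 mul r5 <- r4,r2: IF@1 ID@2 stall=0 (-) EX@3 MEM@4 WB@5
I1 ld r1 <- r4: IF@2 ID@3 stall=0 (-) EX@4 MEM@5 WB@6
I2 sub r5 <- r1,r5: IF@3 ID@4 stall=2 (RAW on I1.r1 (WB@6)) EX@7 MEM@8 WB@9
I3 ld r5 <- r4: IF@4 ID@7 stall=0 (-) EX@8 MEM@9 WB@10
I4 sub r4 <- r3,r2: IF@7 ID@8 stall=0 (-) EX@9 MEM@10 WB@11
I5 sub r4 <- r4,r1: IF@8 ID@9 stall=2 (RAW on I4.r4 (WB@11)) EX@12 MEM@13 WB@14
I6 mul r2 <- r3,r5: IF@9 ID@12 stall=0 (-) EX@13 MEM@14 WB@15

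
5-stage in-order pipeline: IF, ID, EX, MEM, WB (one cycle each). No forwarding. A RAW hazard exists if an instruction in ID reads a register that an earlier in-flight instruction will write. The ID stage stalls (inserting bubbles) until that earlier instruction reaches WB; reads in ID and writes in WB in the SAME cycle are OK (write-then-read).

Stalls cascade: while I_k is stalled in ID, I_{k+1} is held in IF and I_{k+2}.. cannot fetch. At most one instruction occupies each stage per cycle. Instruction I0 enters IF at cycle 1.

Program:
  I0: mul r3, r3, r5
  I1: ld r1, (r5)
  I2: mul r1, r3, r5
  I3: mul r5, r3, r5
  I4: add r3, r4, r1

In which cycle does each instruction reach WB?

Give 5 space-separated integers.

Answer: 5 6 8 9 11

Derivation:
I0 mul r3 <- r3,r5: IF@1 ID@2 stall=0 (-) EX@3 MEM@4 WB@5
I1 ld r1 <- r5: IF@2 ID@3 stall=0 (-) EX@4 MEM@5 WB@6
I2 mul r1 <- r3,r5: IF@3 ID@4 stall=1 (RAW on I0.r3 (WB@5)) EX@6 MEM@7 WB@8
I3 mul r5 <- r3,r5: IF@4 ID@6 stall=0 (-) EX@7 MEM@8 WB@9
I4 add r3 <- r4,r1: IF@6 ID@7 stall=1 (RAW on I2.r1 (WB@8)) EX@9 MEM@10 WB@11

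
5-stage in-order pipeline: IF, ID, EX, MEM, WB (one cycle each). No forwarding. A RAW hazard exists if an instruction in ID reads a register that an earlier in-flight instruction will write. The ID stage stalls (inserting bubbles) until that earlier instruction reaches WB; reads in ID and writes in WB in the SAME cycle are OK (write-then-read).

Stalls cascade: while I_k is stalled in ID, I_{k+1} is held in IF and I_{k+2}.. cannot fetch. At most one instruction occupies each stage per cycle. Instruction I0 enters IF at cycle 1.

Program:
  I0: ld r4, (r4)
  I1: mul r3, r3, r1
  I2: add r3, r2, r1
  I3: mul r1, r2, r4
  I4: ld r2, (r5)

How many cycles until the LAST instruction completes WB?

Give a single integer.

Answer: 9

Derivation:
I0 ld r4 <- r4: IF@1 ID@2 stall=0 (-) EX@3 MEM@4 WB@5
I1 mul r3 <- r3,r1: IF@2 ID@3 stall=0 (-) EX@4 MEM@5 WB@6
I2 add r3 <- r2,r1: IF@3 ID@4 stall=0 (-) EX@5 MEM@6 WB@7
I3 mul r1 <- r2,r4: IF@4 ID@5 stall=0 (-) EX@6 MEM@7 WB@8
I4 ld r2 <- r5: IF@5 ID@6 stall=0 (-) EX@7 MEM@8 WB@9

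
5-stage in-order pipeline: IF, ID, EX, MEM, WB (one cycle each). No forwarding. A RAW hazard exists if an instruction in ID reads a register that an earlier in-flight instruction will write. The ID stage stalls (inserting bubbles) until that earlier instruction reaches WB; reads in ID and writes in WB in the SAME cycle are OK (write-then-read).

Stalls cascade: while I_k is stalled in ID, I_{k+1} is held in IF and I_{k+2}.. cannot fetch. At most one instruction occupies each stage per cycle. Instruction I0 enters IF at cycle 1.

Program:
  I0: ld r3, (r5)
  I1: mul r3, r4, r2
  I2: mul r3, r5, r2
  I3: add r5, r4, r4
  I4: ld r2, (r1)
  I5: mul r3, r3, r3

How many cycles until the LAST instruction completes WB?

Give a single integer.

I0 ld r3 <- r5: IF@1 ID@2 stall=0 (-) EX@3 MEM@4 WB@5
I1 mul r3 <- r4,r2: IF@2 ID@3 stall=0 (-) EX@4 MEM@5 WB@6
I2 mul r3 <- r5,r2: IF@3 ID@4 stall=0 (-) EX@5 MEM@6 WB@7
I3 add r5 <- r4,r4: IF@4 ID@5 stall=0 (-) EX@6 MEM@7 WB@8
I4 ld r2 <- r1: IF@5 ID@6 stall=0 (-) EX@7 MEM@8 WB@9
I5 mul r3 <- r3,r3: IF@6 ID@7 stall=0 (-) EX@8 MEM@9 WB@10

Answer: 10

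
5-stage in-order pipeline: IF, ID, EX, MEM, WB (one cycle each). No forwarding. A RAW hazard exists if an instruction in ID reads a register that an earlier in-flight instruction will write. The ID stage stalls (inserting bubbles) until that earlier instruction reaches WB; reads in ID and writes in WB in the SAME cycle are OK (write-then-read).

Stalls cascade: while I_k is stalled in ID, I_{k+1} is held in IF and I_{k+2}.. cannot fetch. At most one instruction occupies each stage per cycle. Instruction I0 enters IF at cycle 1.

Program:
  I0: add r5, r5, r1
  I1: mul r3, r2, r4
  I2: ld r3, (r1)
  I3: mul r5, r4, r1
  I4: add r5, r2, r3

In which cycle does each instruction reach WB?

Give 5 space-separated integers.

Answer: 5 6 7 8 10

Derivation:
I0 add r5 <- r5,r1: IF@1 ID@2 stall=0 (-) EX@3 MEM@4 WB@5
I1 mul r3 <- r2,r4: IF@2 ID@3 stall=0 (-) EX@4 MEM@5 WB@6
I2 ld r3 <- r1: IF@3 ID@4 stall=0 (-) EX@5 MEM@6 WB@7
I3 mul r5 <- r4,r1: IF@4 ID@5 stall=0 (-) EX@6 MEM@7 WB@8
I4 add r5 <- r2,r3: IF@5 ID@6 stall=1 (RAW on I2.r3 (WB@7)) EX@8 MEM@9 WB@10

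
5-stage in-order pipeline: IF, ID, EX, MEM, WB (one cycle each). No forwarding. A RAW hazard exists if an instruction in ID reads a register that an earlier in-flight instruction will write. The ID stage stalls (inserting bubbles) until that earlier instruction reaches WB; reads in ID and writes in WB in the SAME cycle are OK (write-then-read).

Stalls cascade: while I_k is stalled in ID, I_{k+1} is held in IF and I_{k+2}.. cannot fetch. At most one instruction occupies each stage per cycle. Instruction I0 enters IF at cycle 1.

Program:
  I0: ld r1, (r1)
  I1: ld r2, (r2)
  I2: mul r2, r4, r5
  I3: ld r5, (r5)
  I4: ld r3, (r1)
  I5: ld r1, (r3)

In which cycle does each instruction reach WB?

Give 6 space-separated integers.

Answer: 5 6 7 8 9 12

Derivation:
I0 ld r1 <- r1: IF@1 ID@2 stall=0 (-) EX@3 MEM@4 WB@5
I1 ld r2 <- r2: IF@2 ID@3 stall=0 (-) EX@4 MEM@5 WB@6
I2 mul r2 <- r4,r5: IF@3 ID@4 stall=0 (-) EX@5 MEM@6 WB@7
I3 ld r5 <- r5: IF@4 ID@5 stall=0 (-) EX@6 MEM@7 WB@8
I4 ld r3 <- r1: IF@5 ID@6 stall=0 (-) EX@7 MEM@8 WB@9
I5 ld r1 <- r3: IF@6 ID@7 stall=2 (RAW on I4.r3 (WB@9)) EX@10 MEM@11 WB@12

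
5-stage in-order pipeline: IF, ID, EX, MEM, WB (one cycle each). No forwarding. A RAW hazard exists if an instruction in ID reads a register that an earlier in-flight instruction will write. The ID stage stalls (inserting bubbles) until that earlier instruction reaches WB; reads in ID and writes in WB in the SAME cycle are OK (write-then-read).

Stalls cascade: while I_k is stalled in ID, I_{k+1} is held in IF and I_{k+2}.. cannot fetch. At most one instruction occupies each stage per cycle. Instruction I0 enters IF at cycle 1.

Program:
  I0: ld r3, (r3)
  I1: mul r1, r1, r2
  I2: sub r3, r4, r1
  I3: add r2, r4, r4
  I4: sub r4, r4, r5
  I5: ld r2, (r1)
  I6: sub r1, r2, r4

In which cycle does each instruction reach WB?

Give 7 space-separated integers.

I0 ld r3 <- r3: IF@1 ID@2 stall=0 (-) EX@3 MEM@4 WB@5
I1 mul r1 <- r1,r2: IF@2 ID@3 stall=0 (-) EX@4 MEM@5 WB@6
I2 sub r3 <- r4,r1: IF@3 ID@4 stall=2 (RAW on I1.r1 (WB@6)) EX@7 MEM@8 WB@9
I3 add r2 <- r4,r4: IF@4 ID@7 stall=0 (-) EX@8 MEM@9 WB@10
I4 sub r4 <- r4,r5: IF@7 ID@8 stall=0 (-) EX@9 MEM@10 WB@11
I5 ld r2 <- r1: IF@8 ID@9 stall=0 (-) EX@10 MEM@11 WB@12
I6 sub r1 <- r2,r4: IF@9 ID@10 stall=2 (RAW on I5.r2 (WB@12)) EX@13 MEM@14 WB@15

Answer: 5 6 9 10 11 12 15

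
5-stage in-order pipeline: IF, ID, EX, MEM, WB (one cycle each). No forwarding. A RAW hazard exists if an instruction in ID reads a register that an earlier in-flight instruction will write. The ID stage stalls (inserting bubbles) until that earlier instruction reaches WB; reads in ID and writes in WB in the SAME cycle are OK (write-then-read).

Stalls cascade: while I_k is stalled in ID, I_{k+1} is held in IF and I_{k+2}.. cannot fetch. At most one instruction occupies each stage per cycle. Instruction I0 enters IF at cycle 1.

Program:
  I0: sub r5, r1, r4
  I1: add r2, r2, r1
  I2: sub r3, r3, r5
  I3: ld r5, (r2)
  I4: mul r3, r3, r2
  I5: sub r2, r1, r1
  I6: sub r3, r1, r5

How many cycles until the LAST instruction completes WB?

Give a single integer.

I0 sub r5 <- r1,r4: IF@1 ID@2 stall=0 (-) EX@3 MEM@4 WB@5
I1 add r2 <- r2,r1: IF@2 ID@3 stall=0 (-) EX@4 MEM@5 WB@6
I2 sub r3 <- r3,r5: IF@3 ID@4 stall=1 (RAW on I0.r5 (WB@5)) EX@6 MEM@7 WB@8
I3 ld r5 <- r2: IF@4 ID@6 stall=0 (-) EX@7 MEM@8 WB@9
I4 mul r3 <- r3,r2: IF@6 ID@7 stall=1 (RAW on I2.r3 (WB@8)) EX@9 MEM@10 WB@11
I5 sub r2 <- r1,r1: IF@7 ID@9 stall=0 (-) EX@10 MEM@11 WB@12
I6 sub r3 <- r1,r5: IF@9 ID@10 stall=0 (-) EX@11 MEM@12 WB@13

Answer: 13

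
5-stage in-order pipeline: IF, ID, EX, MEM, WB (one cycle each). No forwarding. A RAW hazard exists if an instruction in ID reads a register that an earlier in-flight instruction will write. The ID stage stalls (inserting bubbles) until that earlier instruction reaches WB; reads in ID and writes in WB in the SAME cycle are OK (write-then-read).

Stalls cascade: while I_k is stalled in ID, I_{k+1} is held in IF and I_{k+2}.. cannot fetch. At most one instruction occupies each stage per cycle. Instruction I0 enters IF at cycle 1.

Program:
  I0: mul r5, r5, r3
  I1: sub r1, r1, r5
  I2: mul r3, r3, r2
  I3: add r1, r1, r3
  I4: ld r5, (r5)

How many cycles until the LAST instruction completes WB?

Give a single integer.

I0 mul r5 <- r5,r3: IF@1 ID@2 stall=0 (-) EX@3 MEM@4 WB@5
I1 sub r1 <- r1,r5: IF@2 ID@3 stall=2 (RAW on I0.r5 (WB@5)) EX@6 MEM@7 WB@8
I2 mul r3 <- r3,r2: IF@3 ID@6 stall=0 (-) EX@7 MEM@8 WB@9
I3 add r1 <- r1,r3: IF@6 ID@7 stall=2 (RAW on I2.r3 (WB@9)) EX@10 MEM@11 WB@12
I4 ld r5 <- r5: IF@7 ID@10 stall=0 (-) EX@11 MEM@12 WB@13

Answer: 13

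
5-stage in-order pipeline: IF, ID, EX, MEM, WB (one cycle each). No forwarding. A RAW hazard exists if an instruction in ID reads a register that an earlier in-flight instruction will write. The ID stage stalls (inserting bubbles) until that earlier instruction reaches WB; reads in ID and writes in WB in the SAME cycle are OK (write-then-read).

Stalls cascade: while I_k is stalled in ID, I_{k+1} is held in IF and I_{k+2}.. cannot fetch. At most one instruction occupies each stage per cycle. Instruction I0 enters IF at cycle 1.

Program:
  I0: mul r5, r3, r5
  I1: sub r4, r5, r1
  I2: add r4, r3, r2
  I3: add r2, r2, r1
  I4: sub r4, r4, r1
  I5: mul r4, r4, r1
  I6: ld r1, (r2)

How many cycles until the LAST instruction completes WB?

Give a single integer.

I0 mul r5 <- r3,r5: IF@1 ID@2 stall=0 (-) EX@3 MEM@4 WB@5
I1 sub r4 <- r5,r1: IF@2 ID@3 stall=2 (RAW on I0.r5 (WB@5)) EX@6 MEM@7 WB@8
I2 add r4 <- r3,r2: IF@3 ID@6 stall=0 (-) EX@7 MEM@8 WB@9
I3 add r2 <- r2,r1: IF@6 ID@7 stall=0 (-) EX@8 MEM@9 WB@10
I4 sub r4 <- r4,r1: IF@7 ID@8 stall=1 (RAW on I2.r4 (WB@9)) EX@10 MEM@11 WB@12
I5 mul r4 <- r4,r1: IF@8 ID@10 stall=2 (RAW on I4.r4 (WB@12)) EX@13 MEM@14 WB@15
I6 ld r1 <- r2: IF@10 ID@13 stall=0 (-) EX@14 MEM@15 WB@16

Answer: 16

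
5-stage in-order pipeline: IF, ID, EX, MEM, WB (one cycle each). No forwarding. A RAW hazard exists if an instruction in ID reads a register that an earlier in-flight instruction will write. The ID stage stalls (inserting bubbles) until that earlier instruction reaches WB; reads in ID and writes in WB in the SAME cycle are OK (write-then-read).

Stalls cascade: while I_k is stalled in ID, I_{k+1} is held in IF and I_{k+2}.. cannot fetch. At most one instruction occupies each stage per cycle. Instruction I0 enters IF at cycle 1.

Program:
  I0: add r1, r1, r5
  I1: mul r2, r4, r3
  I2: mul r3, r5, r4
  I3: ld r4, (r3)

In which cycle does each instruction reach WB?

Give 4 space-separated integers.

Answer: 5 6 7 10

Derivation:
I0 add r1 <- r1,r5: IF@1 ID@2 stall=0 (-) EX@3 MEM@4 WB@5
I1 mul r2 <- r4,r3: IF@2 ID@3 stall=0 (-) EX@4 MEM@5 WB@6
I2 mul r3 <- r5,r4: IF@3 ID@4 stall=0 (-) EX@5 MEM@6 WB@7
I3 ld r4 <- r3: IF@4 ID@5 stall=2 (RAW on I2.r3 (WB@7)) EX@8 MEM@9 WB@10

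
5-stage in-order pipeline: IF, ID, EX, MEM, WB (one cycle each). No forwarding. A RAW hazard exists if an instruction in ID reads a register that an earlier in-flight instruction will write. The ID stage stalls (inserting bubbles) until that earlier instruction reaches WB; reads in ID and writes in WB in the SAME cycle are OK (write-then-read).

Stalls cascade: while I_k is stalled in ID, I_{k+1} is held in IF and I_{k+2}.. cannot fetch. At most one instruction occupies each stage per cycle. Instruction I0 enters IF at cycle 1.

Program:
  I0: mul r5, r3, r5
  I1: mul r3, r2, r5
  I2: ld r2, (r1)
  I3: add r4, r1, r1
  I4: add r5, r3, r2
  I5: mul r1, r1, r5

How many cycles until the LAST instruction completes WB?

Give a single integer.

Answer: 15

Derivation:
I0 mul r5 <- r3,r5: IF@1 ID@2 stall=0 (-) EX@3 MEM@4 WB@5
I1 mul r3 <- r2,r5: IF@2 ID@3 stall=2 (RAW on I0.r5 (WB@5)) EX@6 MEM@7 WB@8
I2 ld r2 <- r1: IF@3 ID@6 stall=0 (-) EX@7 MEM@8 WB@9
I3 add r4 <- r1,r1: IF@6 ID@7 stall=0 (-) EX@8 MEM@9 WB@10
I4 add r5 <- r3,r2: IF@7 ID@8 stall=1 (RAW on I2.r2 (WB@9)) EX@10 MEM@11 WB@12
I5 mul r1 <- r1,r5: IF@8 ID@10 stall=2 (RAW on I4.r5 (WB@12)) EX@13 MEM@14 WB@15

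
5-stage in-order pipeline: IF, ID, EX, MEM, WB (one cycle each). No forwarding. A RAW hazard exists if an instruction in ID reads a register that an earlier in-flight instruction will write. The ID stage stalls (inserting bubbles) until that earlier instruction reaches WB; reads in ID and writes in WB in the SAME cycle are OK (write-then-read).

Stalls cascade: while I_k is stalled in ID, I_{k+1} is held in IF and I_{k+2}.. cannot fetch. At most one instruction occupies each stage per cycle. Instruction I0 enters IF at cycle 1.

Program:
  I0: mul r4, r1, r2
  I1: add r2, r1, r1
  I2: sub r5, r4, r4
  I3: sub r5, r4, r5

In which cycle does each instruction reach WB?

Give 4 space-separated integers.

Answer: 5 6 8 11

Derivation:
I0 mul r4 <- r1,r2: IF@1 ID@2 stall=0 (-) EX@3 MEM@4 WB@5
I1 add r2 <- r1,r1: IF@2 ID@3 stall=0 (-) EX@4 MEM@5 WB@6
I2 sub r5 <- r4,r4: IF@3 ID@4 stall=1 (RAW on I0.r4 (WB@5)) EX@6 MEM@7 WB@8
I3 sub r5 <- r4,r5: IF@4 ID@6 stall=2 (RAW on I2.r5 (WB@8)) EX@9 MEM@10 WB@11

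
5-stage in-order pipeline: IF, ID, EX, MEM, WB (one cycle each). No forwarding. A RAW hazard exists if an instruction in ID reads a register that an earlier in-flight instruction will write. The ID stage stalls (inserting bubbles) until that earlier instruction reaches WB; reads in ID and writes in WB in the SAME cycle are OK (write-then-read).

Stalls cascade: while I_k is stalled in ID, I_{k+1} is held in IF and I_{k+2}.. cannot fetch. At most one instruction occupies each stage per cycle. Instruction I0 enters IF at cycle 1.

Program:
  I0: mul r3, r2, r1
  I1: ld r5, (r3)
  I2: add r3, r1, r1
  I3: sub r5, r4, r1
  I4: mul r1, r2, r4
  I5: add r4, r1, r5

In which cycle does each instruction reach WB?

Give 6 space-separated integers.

I0 mul r3 <- r2,r1: IF@1 ID@2 stall=0 (-) EX@3 MEM@4 WB@5
I1 ld r5 <- r3: IF@2 ID@3 stall=2 (RAW on I0.r3 (WB@5)) EX@6 MEM@7 WB@8
I2 add r3 <- r1,r1: IF@3 ID@6 stall=0 (-) EX@7 MEM@8 WB@9
I3 sub r5 <- r4,r1: IF@6 ID@7 stall=0 (-) EX@8 MEM@9 WB@10
I4 mul r1 <- r2,r4: IF@7 ID@8 stall=0 (-) EX@9 MEM@10 WB@11
I5 add r4 <- r1,r5: IF@8 ID@9 stall=2 (RAW on I4.r1 (WB@11)) EX@12 MEM@13 WB@14

Answer: 5 8 9 10 11 14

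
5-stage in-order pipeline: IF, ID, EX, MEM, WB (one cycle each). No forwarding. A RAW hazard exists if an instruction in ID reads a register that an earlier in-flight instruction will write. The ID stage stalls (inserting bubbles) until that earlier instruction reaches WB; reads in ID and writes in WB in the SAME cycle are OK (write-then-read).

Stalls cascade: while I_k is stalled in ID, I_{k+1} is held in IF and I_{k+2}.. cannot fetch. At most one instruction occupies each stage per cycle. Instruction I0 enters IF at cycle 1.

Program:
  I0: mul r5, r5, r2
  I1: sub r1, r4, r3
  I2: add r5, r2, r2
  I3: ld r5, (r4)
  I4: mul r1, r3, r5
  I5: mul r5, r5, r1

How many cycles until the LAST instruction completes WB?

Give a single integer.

I0 mul r5 <- r5,r2: IF@1 ID@2 stall=0 (-) EX@3 MEM@4 WB@5
I1 sub r1 <- r4,r3: IF@2 ID@3 stall=0 (-) EX@4 MEM@5 WB@6
I2 add r5 <- r2,r2: IF@3 ID@4 stall=0 (-) EX@5 MEM@6 WB@7
I3 ld r5 <- r4: IF@4 ID@5 stall=0 (-) EX@6 MEM@7 WB@8
I4 mul r1 <- r3,r5: IF@5 ID@6 stall=2 (RAW on I3.r5 (WB@8)) EX@9 MEM@10 WB@11
I5 mul r5 <- r5,r1: IF@6 ID@9 stall=2 (RAW on I4.r1 (WB@11)) EX@12 MEM@13 WB@14

Answer: 14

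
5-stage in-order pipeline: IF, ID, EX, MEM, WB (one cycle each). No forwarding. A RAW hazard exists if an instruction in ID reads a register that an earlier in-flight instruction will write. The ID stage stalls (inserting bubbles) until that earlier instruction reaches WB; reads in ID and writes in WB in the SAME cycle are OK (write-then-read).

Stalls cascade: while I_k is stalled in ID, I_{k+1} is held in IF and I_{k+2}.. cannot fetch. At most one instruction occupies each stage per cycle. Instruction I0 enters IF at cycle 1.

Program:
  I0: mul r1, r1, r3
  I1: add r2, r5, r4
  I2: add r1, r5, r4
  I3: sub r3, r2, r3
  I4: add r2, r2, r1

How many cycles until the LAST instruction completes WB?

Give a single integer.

I0 mul r1 <- r1,r3: IF@1 ID@2 stall=0 (-) EX@3 MEM@4 WB@5
I1 add r2 <- r5,r4: IF@2 ID@3 stall=0 (-) EX@4 MEM@5 WB@6
I2 add r1 <- r5,r4: IF@3 ID@4 stall=0 (-) EX@5 MEM@6 WB@7
I3 sub r3 <- r2,r3: IF@4 ID@5 stall=1 (RAW on I1.r2 (WB@6)) EX@7 MEM@8 WB@9
I4 add r2 <- r2,r1: IF@5 ID@7 stall=0 (-) EX@8 MEM@9 WB@10

Answer: 10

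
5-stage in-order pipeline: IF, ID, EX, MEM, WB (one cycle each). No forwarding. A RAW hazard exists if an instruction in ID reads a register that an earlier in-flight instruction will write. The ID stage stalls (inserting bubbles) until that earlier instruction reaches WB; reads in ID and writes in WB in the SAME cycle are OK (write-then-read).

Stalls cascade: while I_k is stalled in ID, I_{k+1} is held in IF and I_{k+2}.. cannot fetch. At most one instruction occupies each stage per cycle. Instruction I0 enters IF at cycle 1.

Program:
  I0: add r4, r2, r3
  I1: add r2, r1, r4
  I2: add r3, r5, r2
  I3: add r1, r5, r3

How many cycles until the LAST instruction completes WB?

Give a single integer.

Answer: 14

Derivation:
I0 add r4 <- r2,r3: IF@1 ID@2 stall=0 (-) EX@3 MEM@4 WB@5
I1 add r2 <- r1,r4: IF@2 ID@3 stall=2 (RAW on I0.r4 (WB@5)) EX@6 MEM@7 WB@8
I2 add r3 <- r5,r2: IF@3 ID@6 stall=2 (RAW on I1.r2 (WB@8)) EX@9 MEM@10 WB@11
I3 add r1 <- r5,r3: IF@6 ID@9 stall=2 (RAW on I2.r3 (WB@11)) EX@12 MEM@13 WB@14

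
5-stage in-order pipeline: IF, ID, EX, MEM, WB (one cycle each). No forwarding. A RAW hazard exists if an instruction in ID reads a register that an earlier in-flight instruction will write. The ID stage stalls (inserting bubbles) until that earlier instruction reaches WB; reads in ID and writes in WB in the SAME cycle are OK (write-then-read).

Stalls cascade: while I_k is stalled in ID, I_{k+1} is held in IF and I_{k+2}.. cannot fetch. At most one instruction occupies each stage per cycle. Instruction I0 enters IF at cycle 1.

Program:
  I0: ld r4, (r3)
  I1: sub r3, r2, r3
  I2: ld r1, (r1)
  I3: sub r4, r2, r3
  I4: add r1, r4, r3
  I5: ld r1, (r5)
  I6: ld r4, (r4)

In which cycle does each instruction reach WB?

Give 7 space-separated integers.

I0 ld r4 <- r3: IF@1 ID@2 stall=0 (-) EX@3 MEM@4 WB@5
I1 sub r3 <- r2,r3: IF@2 ID@3 stall=0 (-) EX@4 MEM@5 WB@6
I2 ld r1 <- r1: IF@3 ID@4 stall=0 (-) EX@5 MEM@6 WB@7
I3 sub r4 <- r2,r3: IF@4 ID@5 stall=1 (RAW on I1.r3 (WB@6)) EX@7 MEM@8 WB@9
I4 add r1 <- r4,r3: IF@5 ID@7 stall=2 (RAW on I3.r4 (WB@9)) EX@10 MEM@11 WB@12
I5 ld r1 <- r5: IF@7 ID@10 stall=0 (-) EX@11 MEM@12 WB@13
I6 ld r4 <- r4: IF@10 ID@11 stall=0 (-) EX@12 MEM@13 WB@14

Answer: 5 6 7 9 12 13 14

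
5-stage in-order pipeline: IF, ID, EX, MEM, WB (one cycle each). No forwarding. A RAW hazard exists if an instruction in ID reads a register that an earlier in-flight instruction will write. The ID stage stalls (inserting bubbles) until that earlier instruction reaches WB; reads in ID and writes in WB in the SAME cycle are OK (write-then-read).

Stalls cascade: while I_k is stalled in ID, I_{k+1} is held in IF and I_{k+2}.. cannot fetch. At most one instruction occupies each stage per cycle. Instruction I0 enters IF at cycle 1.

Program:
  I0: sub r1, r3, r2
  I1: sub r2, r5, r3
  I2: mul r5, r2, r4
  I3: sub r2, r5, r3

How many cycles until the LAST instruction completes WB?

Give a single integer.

Answer: 12

Derivation:
I0 sub r1 <- r3,r2: IF@1 ID@2 stall=0 (-) EX@3 MEM@4 WB@5
I1 sub r2 <- r5,r3: IF@2 ID@3 stall=0 (-) EX@4 MEM@5 WB@6
I2 mul r5 <- r2,r4: IF@3 ID@4 stall=2 (RAW on I1.r2 (WB@6)) EX@7 MEM@8 WB@9
I3 sub r2 <- r5,r3: IF@4 ID@7 stall=2 (RAW on I2.r5 (WB@9)) EX@10 MEM@11 WB@12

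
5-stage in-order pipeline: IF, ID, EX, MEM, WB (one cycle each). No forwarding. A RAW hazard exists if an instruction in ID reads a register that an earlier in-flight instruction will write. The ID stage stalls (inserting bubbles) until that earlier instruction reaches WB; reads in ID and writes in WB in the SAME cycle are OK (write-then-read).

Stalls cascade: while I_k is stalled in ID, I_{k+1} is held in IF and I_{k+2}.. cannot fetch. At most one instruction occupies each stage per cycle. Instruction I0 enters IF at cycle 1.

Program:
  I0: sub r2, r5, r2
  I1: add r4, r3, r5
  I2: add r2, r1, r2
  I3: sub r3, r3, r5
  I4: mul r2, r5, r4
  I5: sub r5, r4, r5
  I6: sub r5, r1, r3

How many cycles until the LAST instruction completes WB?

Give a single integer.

I0 sub r2 <- r5,r2: IF@1 ID@2 stall=0 (-) EX@3 MEM@4 WB@5
I1 add r4 <- r3,r5: IF@2 ID@3 stall=0 (-) EX@4 MEM@5 WB@6
I2 add r2 <- r1,r2: IF@3 ID@4 stall=1 (RAW on I0.r2 (WB@5)) EX@6 MEM@7 WB@8
I3 sub r3 <- r3,r5: IF@4 ID@6 stall=0 (-) EX@7 MEM@8 WB@9
I4 mul r2 <- r5,r4: IF@6 ID@7 stall=0 (-) EX@8 MEM@9 WB@10
I5 sub r5 <- r4,r5: IF@7 ID@8 stall=0 (-) EX@9 MEM@10 WB@11
I6 sub r5 <- r1,r3: IF@8 ID@9 stall=0 (-) EX@10 MEM@11 WB@12

Answer: 12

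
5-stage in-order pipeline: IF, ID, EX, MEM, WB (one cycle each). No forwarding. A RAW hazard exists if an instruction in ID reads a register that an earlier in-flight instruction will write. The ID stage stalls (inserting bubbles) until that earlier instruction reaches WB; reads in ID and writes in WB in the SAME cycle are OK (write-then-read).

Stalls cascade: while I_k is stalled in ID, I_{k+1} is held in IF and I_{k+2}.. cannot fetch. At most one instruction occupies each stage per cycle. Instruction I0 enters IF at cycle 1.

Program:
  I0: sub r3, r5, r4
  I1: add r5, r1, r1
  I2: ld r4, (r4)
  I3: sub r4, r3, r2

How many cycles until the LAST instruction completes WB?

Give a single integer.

Answer: 8

Derivation:
I0 sub r3 <- r5,r4: IF@1 ID@2 stall=0 (-) EX@3 MEM@4 WB@5
I1 add r5 <- r1,r1: IF@2 ID@3 stall=0 (-) EX@4 MEM@5 WB@6
I2 ld r4 <- r4: IF@3 ID@4 stall=0 (-) EX@5 MEM@6 WB@7
I3 sub r4 <- r3,r2: IF@4 ID@5 stall=0 (-) EX@6 MEM@7 WB@8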